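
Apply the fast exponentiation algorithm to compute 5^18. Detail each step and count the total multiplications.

Computing 5^18 by squaring (build up from 5^1; each line after the first costs one multiplication):

5^1 = 5
5^2 = (5^1)^2 = 5^2 = 25
5^4 = (5^2)^2 = 25^2 = 625
5^8 = (5^4)^2 = 625^2 = 390625
5^9 = 5 * 5^8 = 5 * 390625 = 1953125
5^18 = (5^9)^2 = 1953125^2 = 3814697265625

Result: 3814697265625
Multiplications needed: 5 (5 lines after 5^1)

5^18 = 3814697265625. Using exponentiation by squaring, this requires 5 multiplications. The key idea: if the exponent is even, square the half-power; if odd, multiply by the base once.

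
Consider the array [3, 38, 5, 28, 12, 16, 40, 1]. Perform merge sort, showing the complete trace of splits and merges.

Merge sort trace:

Split: [3, 38, 5, 28, 12, 16, 40, 1] -> [3, 38, 5, 28] and [12, 16, 40, 1]
  Split: [3, 38, 5, 28] -> [3, 38] and [5, 28]
    Split: [3, 38] -> [3] and [38]
    Merge: [3] + [38] -> [3, 38]
    Split: [5, 28] -> [5] and [28]
    Merge: [5] + [28] -> [5, 28]
  Merge: [3, 38] + [5, 28] -> [3, 5, 28, 38]
  Split: [12, 16, 40, 1] -> [12, 16] and [40, 1]
    Split: [12, 16] -> [12] and [16]
    Merge: [12] + [16] -> [12, 16]
    Split: [40, 1] -> [40] and [1]
    Merge: [40] + [1] -> [1, 40]
  Merge: [12, 16] + [1, 40] -> [1, 12, 16, 40]
Merge: [3, 5, 28, 38] + [1, 12, 16, 40] -> [1, 3, 5, 12, 16, 28, 38, 40]

Final sorted array: [1, 3, 5, 12, 16, 28, 38, 40]

The merge sort proceeds by recursively splitting the array and merging sorted halves.
After all merges, the sorted array is [1, 3, 5, 12, 16, 28, 38, 40].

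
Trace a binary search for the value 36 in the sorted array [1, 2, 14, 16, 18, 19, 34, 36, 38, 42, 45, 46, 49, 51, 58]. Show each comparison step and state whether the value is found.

Binary search for 36 in [1, 2, 14, 16, 18, 19, 34, 36, 38, 42, 45, 46, 49, 51, 58]:

lo=0, hi=14, mid=7, arr[mid]=36 -> Found target at index 7!

Binary search finds 36 at index 7 after 1 comparisons. The search repeatedly halves the search space by comparing with the middle element.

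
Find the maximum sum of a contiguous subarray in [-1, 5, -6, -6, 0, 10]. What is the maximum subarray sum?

Using Kadane's algorithm on [-1, 5, -6, -6, 0, 10]:

Scanning through the array:
Position 1 (value 5): max_ending_here = 5, max_so_far = 5
Position 2 (value -6): max_ending_here = -1, max_so_far = 5
Position 3 (value -6): max_ending_here = -6, max_so_far = 5
Position 4 (value 0): max_ending_here = 0, max_so_far = 5
Position 5 (value 10): max_ending_here = 10, max_so_far = 10

Maximum subarray: [0, 10]
Maximum sum: 10

The maximum subarray is [0, 10] with sum 10. This subarray runs from index 4 to index 5.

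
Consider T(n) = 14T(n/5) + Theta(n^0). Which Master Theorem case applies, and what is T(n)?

Master Theorem for T(n) = 14T(n/5) + O(n^0):

a = 14, b = 5, c = 0
log_b(a) = log_5(14) = 1.6397

Case 1: c = 0 < log_5(14) = 1.6397
T(n) = O(n^(log_5 14))

For T(n) = 14T(n/5) + O(n^0): log_5(14) = 1.6397. This is Case 1 of the Master Theorem (c < log_b(a), work dominated by leaves), giving O(n^(log_5 14)).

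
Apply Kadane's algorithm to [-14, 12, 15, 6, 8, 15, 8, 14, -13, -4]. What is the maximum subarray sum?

Using Kadane's algorithm on [-14, 12, 15, 6, 8, 15, 8, 14, -13, -4]:

Scanning through the array:
Position 1 (value 12): max_ending_here = 12, max_so_far = 12
Position 2 (value 15): max_ending_here = 27, max_so_far = 27
Position 3 (value 6): max_ending_here = 33, max_so_far = 33
Position 4 (value 8): max_ending_here = 41, max_so_far = 41
Position 5 (value 15): max_ending_here = 56, max_so_far = 56
Position 6 (value 8): max_ending_here = 64, max_so_far = 64
Position 7 (value 14): max_ending_here = 78, max_so_far = 78
Position 8 (value -13): max_ending_here = 65, max_so_far = 78
Position 9 (value -4): max_ending_here = 61, max_so_far = 78

Maximum subarray: [12, 15, 6, 8, 15, 8, 14]
Maximum sum: 78

The maximum subarray is [12, 15, 6, 8, 15, 8, 14] with sum 78. This subarray runs from index 1 to index 7.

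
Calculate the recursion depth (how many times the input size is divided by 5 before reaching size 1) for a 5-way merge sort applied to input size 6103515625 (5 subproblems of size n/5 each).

For divide and conquer with division factor 5:

Problem sizes at each level:
Level 0: 6103515625
Level 1: 1220703125
Level 2: 244140625
Level 3: 48828125
Level 4: 9765625
Level 5: 1953125
Level 6: 390625
Level 7: 78125
Level 8: 15625
Level 9: 3125
Level 10: 625
Level 11: 125
Level 12: 25
Level 13: 5
Level 14: 1

The root is level 0 and the size-1 base case is level 14 (the tree spans levels 0 through 14, i.e. 15 levels counting the root), so the depth is the number of divisions: log_5(6103515625) = 14

The recursion tree depth is log_5(6103515625) = 14. At each level, the problem size is divided by 5, so it takes 14 divisions to reduce to a base case of size 1. The algorithm makes 5 recursive calls at each level.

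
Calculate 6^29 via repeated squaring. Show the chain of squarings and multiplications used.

Computing 6^29 by squaring (build up from 6^1; each line after the first costs one multiplication):

6^1 = 6
6^2 = (6^1)^2 = 6^2 = 36
6^3 = 6 * 6^2 = 6 * 36 = 216
6^6 = (6^3)^2 = 216^2 = 46656
6^7 = 6 * 6^6 = 6 * 46656 = 279936
6^14 = (6^7)^2 = 279936^2 = 78364164096
6^28 = (6^14)^2 = 78364164096^2 = 6140942214464815497216
6^29 = 6 * 6^28 = 6 * 6140942214464815497216 = 36845653286788892983296

Result: 36845653286788892983296
Multiplications needed: 7 (7 lines after 6^1)

6^29 = 36845653286788892983296. Using exponentiation by squaring, this requires 7 multiplications. The key idea: if the exponent is even, square the half-power; if odd, multiply by the base once.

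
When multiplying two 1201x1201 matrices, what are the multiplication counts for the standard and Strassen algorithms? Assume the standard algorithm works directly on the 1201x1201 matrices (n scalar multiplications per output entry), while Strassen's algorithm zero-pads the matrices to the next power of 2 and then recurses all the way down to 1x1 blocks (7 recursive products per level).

Matrix multiplication for 1201x1201 matrices:

Strassen's algorithm requires power-of-2 dimensions. Pad 1201x1201 to 2048x2048 (next power of 2).

Standard algorithm: 1201^3 = 1732323601 multiplications
Strassen's algorithm: 7^(log2(2048)) = 7^11 = 1977326743 multiplications
Difference: 1732323601 - 1977326743 = -245003142 (Strassen uses MORE here due to padding overhead — for small or just-over-power-of-2 n, padding can outweigh the per-level savings)

Standard: 1732323601 multiplications (1201^3). Strassen: 1977326743 multiplications (7^11, after padding to 2048x2048). Strassen reduces 8 recursive multiplications to 7 at each level.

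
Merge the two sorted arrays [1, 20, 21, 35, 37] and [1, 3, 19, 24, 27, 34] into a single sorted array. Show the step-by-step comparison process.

Merging process:

Compare 1 vs 1: take 1 from left. Merged: [1]
Compare 20 vs 1: take 1 from right. Merged: [1, 1]
Compare 20 vs 3: take 3 from right. Merged: [1, 1, 3]
Compare 20 vs 19: take 19 from right. Merged: [1, 1, 3, 19]
Compare 20 vs 24: take 20 from left. Merged: [1, 1, 3, 19, 20]
Compare 21 vs 24: take 21 from left. Merged: [1, 1, 3, 19, 20, 21]
Compare 35 vs 24: take 24 from right. Merged: [1, 1, 3, 19, 20, 21, 24]
Compare 35 vs 27: take 27 from right. Merged: [1, 1, 3, 19, 20, 21, 24, 27]
Compare 35 vs 34: take 34 from right. Merged: [1, 1, 3, 19, 20, 21, 24, 27, 34]
Append remaining from left: [35, 37]. Merged: [1, 1, 3, 19, 20, 21, 24, 27, 34, 35, 37]

Final merged array: [1, 1, 3, 19, 20, 21, 24, 27, 34, 35, 37]
Total comparisons: 9

The merged array is [1, 1, 3, 19, 20, 21, 24, 27, 34, 35, 37], requiring 9 comparisons. The merge step runs in O(n) time where n is the total number of elements.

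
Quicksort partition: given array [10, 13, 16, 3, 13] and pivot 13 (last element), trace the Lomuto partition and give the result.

Lomuto partition with pivot = 13:

Initial array: [10, 13, 16, 3, 13]

arr[0]=10 <= 13: swap with position 0, array becomes [10, 13, 16, 3, 13]
arr[1]=13 <= 13: swap with position 1, array becomes [10, 13, 16, 3, 13]
arr[2]=16 > 13: no swap
arr[3]=3 <= 13: swap with position 2, array becomes [10, 13, 3, 16, 13]

Place pivot at position 3: [10, 13, 3, 13, 16]
Pivot position: 3

After partitioning with pivot 13, the array becomes [10, 13, 3, 13, 16]. The pivot is placed at index 3. All elements to the left of the pivot are <= 13, and all elements to the right are > 13.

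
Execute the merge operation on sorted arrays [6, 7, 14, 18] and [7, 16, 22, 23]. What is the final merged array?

Merging process:

Compare 6 vs 7: take 6 from left. Merged: [6]
Compare 7 vs 7: take 7 from left. Merged: [6, 7]
Compare 14 vs 7: take 7 from right. Merged: [6, 7, 7]
Compare 14 vs 16: take 14 from left. Merged: [6, 7, 7, 14]
Compare 18 vs 16: take 16 from right. Merged: [6, 7, 7, 14, 16]
Compare 18 vs 22: take 18 from left. Merged: [6, 7, 7, 14, 16, 18]
Append remaining from right: [22, 23]. Merged: [6, 7, 7, 14, 16, 18, 22, 23]

Final merged array: [6, 7, 7, 14, 16, 18, 22, 23]
Total comparisons: 6

The merged array is [6, 7, 7, 14, 16, 18, 22, 23], requiring 6 comparisons. The merge step runs in O(n) time where n is the total number of elements.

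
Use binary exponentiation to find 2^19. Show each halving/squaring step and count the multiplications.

Computing 2^19 by squaring (build up from 2^1; each line after the first costs one multiplication):

2^1 = 2
2^2 = (2^1)^2 = 2^2 = 4
2^4 = (2^2)^2 = 4^2 = 16
2^8 = (2^4)^2 = 16^2 = 256
2^9 = 2 * 2^8 = 2 * 256 = 512
2^18 = (2^9)^2 = 512^2 = 262144
2^19 = 2 * 2^18 = 2 * 262144 = 524288

Result: 524288
Multiplications needed: 6 (6 lines after 2^1)

2^19 = 524288. Using exponentiation by squaring, this requires 6 multiplications. The key idea: if the exponent is even, square the half-power; if odd, multiply by the base once.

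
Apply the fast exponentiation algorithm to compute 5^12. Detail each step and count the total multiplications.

Computing 5^12 by squaring (build up from 5^1; each line after the first costs one multiplication):

5^1 = 5
5^2 = (5^1)^2 = 5^2 = 25
5^3 = 5 * 5^2 = 5 * 25 = 125
5^6 = (5^3)^2 = 125^2 = 15625
5^12 = (5^6)^2 = 15625^2 = 244140625

Result: 244140625
Multiplications needed: 4 (4 lines after 5^1)

5^12 = 244140625. Using exponentiation by squaring, this requires 4 multiplications. The key idea: if the exponent is even, square the half-power; if odd, multiply by the base once.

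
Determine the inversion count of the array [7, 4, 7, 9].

Finding inversions in [7, 4, 7, 9]:

(0, 1): arr[0]=7 > arr[1]=4

Total inversions: 1

The array has 1 inversion(s): (0,1). Each pair (i,j) satisfies i < j and arr[i] > arr[j].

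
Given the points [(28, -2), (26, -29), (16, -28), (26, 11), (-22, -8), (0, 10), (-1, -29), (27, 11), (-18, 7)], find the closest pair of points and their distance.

Computing all pairwise distances among 9 points:

d((28, -2), (26, -29)) = 27.074
d((28, -2), (16, -28)) = 28.6356
d((28, -2), (26, 11)) = 13.1529
d((28, -2), (-22, -8)) = 50.3587
d((28, -2), (0, 10)) = 30.4631
d((28, -2), (-1, -29)) = 39.6232
d((28, -2), (27, 11)) = 13.0384
d((28, -2), (-18, 7)) = 46.8722
d((26, -29), (16, -28)) = 10.0499
d((26, -29), (26, 11)) = 40.0
d((26, -29), (-22, -8)) = 52.3927
d((26, -29), (0, 10)) = 46.8722
d((26, -29), (-1, -29)) = 27.0
d((26, -29), (27, 11)) = 40.0125
d((26, -29), (-18, 7)) = 56.8507
d((16, -28), (26, 11)) = 40.2616
d((16, -28), (-22, -8)) = 42.9418
d((16, -28), (0, 10)) = 41.2311
d((16, -28), (-1, -29)) = 17.0294
d((16, -28), (27, 11)) = 40.5216
d((16, -28), (-18, 7)) = 48.7955
d((26, 11), (-22, -8)) = 51.6236
d((26, 11), (0, 10)) = 26.0192
d((26, 11), (-1, -29)) = 48.2597
d((26, 11), (27, 11)) = 1.0 <-- minimum
d((26, 11), (-18, 7)) = 44.1814
d((-22, -8), (0, 10)) = 28.4253
d((-22, -8), (-1, -29)) = 29.6985
d((-22, -8), (27, 11)) = 52.5547
d((-22, -8), (-18, 7)) = 15.5242
d((0, 10), (-1, -29)) = 39.0128
d((0, 10), (27, 11)) = 27.0185
d((0, 10), (-18, 7)) = 18.2483
d((-1, -29), (27, 11)) = 48.8262
d((-1, -29), (-18, 7)) = 39.8121
d((27, 11), (-18, 7)) = 45.1774

Closest pair: (26, 11) and (27, 11) with distance 1.0

The closest pair is (26, 11) and (27, 11) with Euclidean distance 1.0. For 9 points, brute-force pairwise comparison is shown above. For large n, the divide-and-conquer algorithm (sort by x, recurse on halves, check the dividing strip) achieves O(n log n).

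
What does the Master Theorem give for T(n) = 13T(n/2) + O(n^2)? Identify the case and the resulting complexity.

Master Theorem for T(n) = 13T(n/2) + O(n^2):

a = 13, b = 2, c = 2
log_b(a) = log_2(13) = 3.7004

Case 1: c = 2 < log_2(13) = 3.7004
T(n) = O(n^(log_2 13))

For T(n) = 13T(n/2) + O(n^2): log_2(13) = 3.7004. This is Case 1 of the Master Theorem (c < log_b(a), work dominated by leaves), giving O(n^(log_2 13)).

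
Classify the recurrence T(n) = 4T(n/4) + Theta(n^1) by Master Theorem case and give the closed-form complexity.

Master Theorem for T(n) = 4T(n/4) + O(n^1):

a = 4, b = 4, c = 1
log_b(a) = log_4(4) = 1.0000

Case 2: c = 1 = log_4(4) = 1.0000
T(n) = O(n^1 log n) = O(n log n)

For T(n) = 4T(n/4) + O(n^1): log_4(4) = 1.0000. This is Case 2 of the Master Theorem (c = log_b(a), equal work at all levels), giving O(n log n).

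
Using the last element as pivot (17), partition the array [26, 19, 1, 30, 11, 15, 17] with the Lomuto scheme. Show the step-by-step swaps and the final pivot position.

Lomuto partition with pivot = 17:

Initial array: [26, 19, 1, 30, 11, 15, 17]

arr[0]=26 > 17: no swap
arr[1]=19 > 17: no swap
arr[2]=1 <= 17: swap with position 0, array becomes [1, 19, 26, 30, 11, 15, 17]
arr[3]=30 > 17: no swap
arr[4]=11 <= 17: swap with position 1, array becomes [1, 11, 26, 30, 19, 15, 17]
arr[5]=15 <= 17: swap with position 2, array becomes [1, 11, 15, 30, 19, 26, 17]

Place pivot at position 3: [1, 11, 15, 17, 19, 26, 30]
Pivot position: 3

After partitioning with pivot 17, the array becomes [1, 11, 15, 17, 19, 26, 30]. The pivot is placed at index 3. All elements to the left of the pivot are <= 17, and all elements to the right are > 17.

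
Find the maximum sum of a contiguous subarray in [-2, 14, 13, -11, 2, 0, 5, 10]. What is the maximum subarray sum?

Using Kadane's algorithm on [-2, 14, 13, -11, 2, 0, 5, 10]:

Scanning through the array:
Position 1 (value 14): max_ending_here = 14, max_so_far = 14
Position 2 (value 13): max_ending_here = 27, max_so_far = 27
Position 3 (value -11): max_ending_here = 16, max_so_far = 27
Position 4 (value 2): max_ending_here = 18, max_so_far = 27
Position 5 (value 0): max_ending_here = 18, max_so_far = 27
Position 6 (value 5): max_ending_here = 23, max_so_far = 27
Position 7 (value 10): max_ending_here = 33, max_so_far = 33

Maximum subarray: [14, 13, -11, 2, 0, 5, 10]
Maximum sum: 33

The maximum subarray is [14, 13, -11, 2, 0, 5, 10] with sum 33. This subarray runs from index 1 to index 7.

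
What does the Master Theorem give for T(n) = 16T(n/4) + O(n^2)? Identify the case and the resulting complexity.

Master Theorem for T(n) = 16T(n/4) + O(n^2):

a = 16, b = 4, c = 2
log_b(a) = log_4(16) = 2.0000

Case 2: c = 2 = log_4(16) = 2.0000
T(n) = O(n^2 log n) = O(n^2 log n)

For T(n) = 16T(n/4) + O(n^2): log_4(16) = 2.0000. This is Case 2 of the Master Theorem (c = log_b(a), equal work at all levels), giving O(n^2 log n).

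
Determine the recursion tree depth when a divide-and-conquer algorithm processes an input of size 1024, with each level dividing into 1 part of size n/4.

For divide and conquer with division factor 4:

Problem sizes at each level:
Level 0: 1024
Level 1: 256
Level 2: 64
Level 3: 16
Level 4: 4
Level 5: 1

The root is level 0 and the size-1 base case is level 5 (the tree spans levels 0 through 5, i.e. 6 levels counting the root), so the depth is the number of divisions: log_4(1024) = 5

The recursion tree depth is log_4(1024) = 5. At each level, the problem size is divided by 4, so it takes 5 divisions to reduce to a base case of size 1. The algorithm makes 1 recursive call at each level.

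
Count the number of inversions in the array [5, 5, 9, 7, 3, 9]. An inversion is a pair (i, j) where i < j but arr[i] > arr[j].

Finding inversions in [5, 5, 9, 7, 3, 9]:

(0, 4): arr[0]=5 > arr[4]=3
(1, 4): arr[1]=5 > arr[4]=3
(2, 3): arr[2]=9 > arr[3]=7
(2, 4): arr[2]=9 > arr[4]=3
(3, 4): arr[3]=7 > arr[4]=3

Total inversions: 5

The array has 5 inversion(s): (0,4), (1,4), (2,3), (2,4), (3,4). Each pair (i,j) satisfies i < j and arr[i] > arr[j].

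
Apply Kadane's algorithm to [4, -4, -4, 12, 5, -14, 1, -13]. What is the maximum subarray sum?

Using Kadane's algorithm on [4, -4, -4, 12, 5, -14, 1, -13]:

Scanning through the array:
Position 1 (value -4): max_ending_here = 0, max_so_far = 4
Position 2 (value -4): max_ending_here = -4, max_so_far = 4
Position 3 (value 12): max_ending_here = 12, max_so_far = 12
Position 4 (value 5): max_ending_here = 17, max_so_far = 17
Position 5 (value -14): max_ending_here = 3, max_so_far = 17
Position 6 (value 1): max_ending_here = 4, max_so_far = 17
Position 7 (value -13): max_ending_here = -9, max_so_far = 17

Maximum subarray: [12, 5]
Maximum sum: 17

The maximum subarray is [12, 5] with sum 17. This subarray runs from index 3 to index 4.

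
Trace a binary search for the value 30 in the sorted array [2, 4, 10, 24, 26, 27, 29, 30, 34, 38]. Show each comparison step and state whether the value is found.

Binary search for 30 in [2, 4, 10, 24, 26, 27, 29, 30, 34, 38]:

lo=0, hi=9, mid=4, arr[mid]=26 -> 26 < 30, search right half
lo=5, hi=9, mid=7, arr[mid]=30 -> Found target at index 7!

Binary search finds 30 at index 7 after 2 comparisons. The search repeatedly halves the search space by comparing with the middle element.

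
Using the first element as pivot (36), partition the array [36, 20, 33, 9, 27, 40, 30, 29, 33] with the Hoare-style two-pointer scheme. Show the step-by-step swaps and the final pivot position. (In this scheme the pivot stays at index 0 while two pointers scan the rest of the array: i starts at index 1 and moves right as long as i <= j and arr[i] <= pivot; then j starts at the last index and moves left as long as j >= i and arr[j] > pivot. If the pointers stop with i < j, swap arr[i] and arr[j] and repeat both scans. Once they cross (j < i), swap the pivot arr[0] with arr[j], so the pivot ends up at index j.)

Hoare-style two-pointer partition with pivot = 36:

Initial array: [36, 20, 33, 9, 27, 40, 30, 29, 33]

Pointers start at i = 1, j = 8.
i stops at index 5 (arr[5]=40 > 36), j stops at index 8 (arr[8]=33 <= 36): swap arr[5] and arr[8], array becomes [36, 20, 33, 9, 27, 33, 30, 29, 40]
i ends at 8, j ends at 7: the pointers have crossed (j < i), so scanning stops.

Swap pivot arr[0] with arr[7] to place pivot at position 7: [29, 20, 33, 9, 27, 33, 30, 36, 40]
Pivot position: 7

After partitioning with pivot 36, the array becomes [29, 20, 33, 9, 27, 33, 30, 36, 40]. The pivot is placed at index 7. All elements to the left of the pivot are <= 36, and all elements to the right are > 36.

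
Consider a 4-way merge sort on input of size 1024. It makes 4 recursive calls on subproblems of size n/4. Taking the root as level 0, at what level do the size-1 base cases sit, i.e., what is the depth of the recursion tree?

For divide and conquer with division factor 4:

Problem sizes at each level:
Level 0: 1024
Level 1: 256
Level 2: 64
Level 3: 16
Level 4: 4
Level 5: 1

The root is level 0 and the size-1 base case is level 5 (the tree spans levels 0 through 5, i.e. 6 levels counting the root), so the depth is the number of divisions: log_4(1024) = 5

The recursion tree depth is log_4(1024) = 5. At each level, the problem size is divided by 4, so it takes 5 divisions to reduce to a base case of size 1. The algorithm makes 4 recursive calls at each level.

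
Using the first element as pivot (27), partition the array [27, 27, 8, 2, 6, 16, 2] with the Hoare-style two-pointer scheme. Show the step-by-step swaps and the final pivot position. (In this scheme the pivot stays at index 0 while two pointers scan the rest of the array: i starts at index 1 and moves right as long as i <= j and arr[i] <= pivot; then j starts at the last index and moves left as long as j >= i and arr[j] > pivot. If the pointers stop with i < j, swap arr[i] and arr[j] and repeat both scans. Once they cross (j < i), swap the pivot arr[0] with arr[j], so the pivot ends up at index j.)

Hoare-style two-pointer partition with pivot = 27:

Initial array: [27, 27, 8, 2, 6, 16, 2]

Pointers start at i = 1, j = 6.
i ends at 7, j ends at 6: the pointers have crossed (j < i), so scanning stops.

Swap pivot arr[0] with arr[6] to place pivot at position 6: [2, 27, 8, 2, 6, 16, 27]
Pivot position: 6

After partitioning with pivot 27, the array becomes [2, 27, 8, 2, 6, 16, 27]. The pivot is placed at index 6. All elements to the left of the pivot are <= 27, and all elements to the right are > 27.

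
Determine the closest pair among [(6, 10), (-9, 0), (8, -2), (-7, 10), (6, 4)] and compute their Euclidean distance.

Computing all pairwise distances among 5 points:

d((6, 10), (-9, 0)) = 18.0278
d((6, 10), (8, -2)) = 12.1655
d((6, 10), (-7, 10)) = 13.0
d((6, 10), (6, 4)) = 6.0 <-- minimum
d((-9, 0), (8, -2)) = 17.1172
d((-9, 0), (-7, 10)) = 10.198
d((-9, 0), (6, 4)) = 15.5242
d((8, -2), (-7, 10)) = 19.2094
d((8, -2), (6, 4)) = 6.3246
d((-7, 10), (6, 4)) = 14.3178

Closest pair: (6, 10) and (6, 4) with distance 6.0

The closest pair is (6, 10) and (6, 4) with Euclidean distance 6.0. For 5 points, brute-force pairwise comparison is shown above. For large n, the divide-and-conquer algorithm (sort by x, recurse on halves, check the dividing strip) achieves O(n log n).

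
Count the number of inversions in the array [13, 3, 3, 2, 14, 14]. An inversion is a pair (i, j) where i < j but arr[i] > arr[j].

Finding inversions in [13, 3, 3, 2, 14, 14]:

(0, 1): arr[0]=13 > arr[1]=3
(0, 2): arr[0]=13 > arr[2]=3
(0, 3): arr[0]=13 > arr[3]=2
(1, 3): arr[1]=3 > arr[3]=2
(2, 3): arr[2]=3 > arr[3]=2

Total inversions: 5

The array has 5 inversion(s): (0,1), (0,2), (0,3), (1,3), (2,3). Each pair (i,j) satisfies i < j and arr[i] > arr[j].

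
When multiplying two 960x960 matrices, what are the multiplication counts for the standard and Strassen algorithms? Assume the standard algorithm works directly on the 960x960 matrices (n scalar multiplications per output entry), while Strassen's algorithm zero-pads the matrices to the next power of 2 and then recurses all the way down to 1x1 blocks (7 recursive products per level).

Matrix multiplication for 960x960 matrices:

Strassen's algorithm requires power-of-2 dimensions. Pad 960x960 to 1024x1024 (next power of 2).

Standard algorithm: 960^3 = 884736000 multiplications
Strassen's algorithm: 7^(log2(1024)) = 7^10 = 282475249 multiplications
Savings: 884736000 - 282475249 = 602260751 multiplications

Standard: 884736000 multiplications (960^3). Strassen: 282475249 multiplications (7^10, after padding to 1024x1024). Strassen reduces 8 recursive multiplications to 7 at each level.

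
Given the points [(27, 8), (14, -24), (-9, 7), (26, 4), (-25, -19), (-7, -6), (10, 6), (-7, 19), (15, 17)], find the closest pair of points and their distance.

Computing all pairwise distances among 9 points:

d((27, 8), (14, -24)) = 34.5398
d((27, 8), (-9, 7)) = 36.0139
d((27, 8), (26, 4)) = 4.1231 <-- minimum
d((27, 8), (-25, -19)) = 58.5918
d((27, 8), (-7, -6)) = 36.7696
d((27, 8), (10, 6)) = 17.1172
d((27, 8), (-7, 19)) = 35.7351
d((27, 8), (15, 17)) = 15.0
d((14, -24), (-9, 7)) = 38.6005
d((14, -24), (26, 4)) = 30.4631
d((14, -24), (-25, -19)) = 39.3192
d((14, -24), (-7, -6)) = 27.6586
d((14, -24), (10, 6)) = 30.2655
d((14, -24), (-7, 19)) = 47.8539
d((14, -24), (15, 17)) = 41.0122
d((-9, 7), (26, 4)) = 35.1283
d((-9, 7), (-25, -19)) = 30.5287
d((-9, 7), (-7, -6)) = 13.1529
d((-9, 7), (10, 6)) = 19.0263
d((-9, 7), (-7, 19)) = 12.1655
d((-9, 7), (15, 17)) = 26.0
d((26, 4), (-25, -19)) = 55.9464
d((26, 4), (-7, -6)) = 34.4819
d((26, 4), (10, 6)) = 16.1245
d((26, 4), (-7, 19)) = 36.2491
d((26, 4), (15, 17)) = 17.0294
d((-25, -19), (-7, -6)) = 22.2036
d((-25, -19), (10, 6)) = 43.0116
d((-25, -19), (-7, 19)) = 42.0476
d((-25, -19), (15, 17)) = 53.8145
d((-7, -6), (10, 6)) = 20.8087
d((-7, -6), (-7, 19)) = 25.0
d((-7, -6), (15, 17)) = 31.8277
d((10, 6), (-7, 19)) = 21.4009
d((10, 6), (15, 17)) = 12.083
d((-7, 19), (15, 17)) = 22.0907

Closest pair: (27, 8) and (26, 4) with distance 4.1231

The closest pair is (27, 8) and (26, 4) with Euclidean distance 4.1231. For 9 points, brute-force pairwise comparison is shown above. For large n, the divide-and-conquer algorithm (sort by x, recurse on halves, check the dividing strip) achieves O(n log n).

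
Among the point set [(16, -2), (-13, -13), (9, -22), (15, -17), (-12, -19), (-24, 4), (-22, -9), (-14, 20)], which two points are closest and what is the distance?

Computing all pairwise distances among 8 points:

d((16, -2), (-13, -13)) = 31.0161
d((16, -2), (9, -22)) = 21.1896
d((16, -2), (15, -17)) = 15.0333
d((16, -2), (-12, -19)) = 32.7567
d((16, -2), (-24, 4)) = 40.4475
d((16, -2), (-22, -9)) = 38.6394
d((16, -2), (-14, 20)) = 37.2022
d((-13, -13), (9, -22)) = 23.7697
d((-13, -13), (15, -17)) = 28.2843
d((-13, -13), (-12, -19)) = 6.0828 <-- minimum
d((-13, -13), (-24, 4)) = 20.2485
d((-13, -13), (-22, -9)) = 9.8489
d((-13, -13), (-14, 20)) = 33.0151
d((9, -22), (15, -17)) = 7.8102
d((9, -22), (-12, -19)) = 21.2132
d((9, -22), (-24, 4)) = 42.0119
d((9, -22), (-22, -9)) = 33.6155
d((9, -22), (-14, 20)) = 47.8853
d((15, -17), (-12, -19)) = 27.074
d((15, -17), (-24, 4)) = 44.2945
d((15, -17), (-22, -9)) = 37.855
d((15, -17), (-14, 20)) = 47.0106
d((-12, -19), (-24, 4)) = 25.9422
d((-12, -19), (-22, -9)) = 14.1421
d((-12, -19), (-14, 20)) = 39.0512
d((-24, 4), (-22, -9)) = 13.1529
d((-24, 4), (-14, 20)) = 18.868
d((-22, -9), (-14, 20)) = 30.0832

Closest pair: (-13, -13) and (-12, -19) with distance 6.0828

The closest pair is (-13, -13) and (-12, -19) with Euclidean distance 6.0828. For 8 points, brute-force pairwise comparison is shown above. For large n, the divide-and-conquer algorithm (sort by x, recurse on halves, check the dividing strip) achieves O(n log n).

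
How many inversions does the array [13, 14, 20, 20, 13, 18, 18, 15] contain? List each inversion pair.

Finding inversions in [13, 14, 20, 20, 13, 18, 18, 15]:

(1, 4): arr[1]=14 > arr[4]=13
(2, 4): arr[2]=20 > arr[4]=13
(2, 5): arr[2]=20 > arr[5]=18
(2, 6): arr[2]=20 > arr[6]=18
(2, 7): arr[2]=20 > arr[7]=15
(3, 4): arr[3]=20 > arr[4]=13
(3, 5): arr[3]=20 > arr[5]=18
(3, 6): arr[3]=20 > arr[6]=18
(3, 7): arr[3]=20 > arr[7]=15
(5, 7): arr[5]=18 > arr[7]=15
(6, 7): arr[6]=18 > arr[7]=15

Total inversions: 11

The array has 11 inversion(s): (1,4), (2,4), (2,5), (2,6), (2,7), (3,4), (3,5), (3,6), (3,7), (5,7), (6,7). Each pair (i,j) satisfies i < j and arr[i] > arr[j].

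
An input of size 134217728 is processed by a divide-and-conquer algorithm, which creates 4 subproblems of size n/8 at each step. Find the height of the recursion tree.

For divide and conquer with division factor 8:

Problem sizes at each level:
Level 0: 134217728
Level 1: 16777216
Level 2: 2097152
Level 3: 262144
Level 4: 32768
Level 5: 4096
Level 6: 512
Level 7: 64
Level 8: 8
Level 9: 1

The root is level 0 and the size-1 base case is level 9 (the tree spans levels 0 through 9, i.e. 10 levels counting the root), so the depth is the number of divisions: log_8(134217728) = 9

The recursion tree depth is log_8(134217728) = 9. At each level, the problem size is divided by 8, so it takes 9 divisions to reduce to a base case of size 1. The algorithm makes 4 recursive calls at each level.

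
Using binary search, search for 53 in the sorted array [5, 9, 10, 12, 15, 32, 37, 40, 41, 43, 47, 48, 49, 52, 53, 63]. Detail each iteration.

Binary search for 53 in [5, 9, 10, 12, 15, 32, 37, 40, 41, 43, 47, 48, 49, 52, 53, 63]:

lo=0, hi=15, mid=7, arr[mid]=40 -> 40 < 53, search right half
lo=8, hi=15, mid=11, arr[mid]=48 -> 48 < 53, search right half
lo=12, hi=15, mid=13, arr[mid]=52 -> 52 < 53, search right half
lo=14, hi=15, mid=14, arr[mid]=53 -> Found target at index 14!

Binary search finds 53 at index 14 after 4 comparisons. The search repeatedly halves the search space by comparing with the middle element.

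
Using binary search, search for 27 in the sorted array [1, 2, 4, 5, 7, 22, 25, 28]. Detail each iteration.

Binary search for 27 in [1, 2, 4, 5, 7, 22, 25, 28]:

lo=0, hi=7, mid=3, arr[mid]=5 -> 5 < 27, search right half
lo=4, hi=7, mid=5, arr[mid]=22 -> 22 < 27, search right half
lo=6, hi=7, mid=6, arr[mid]=25 -> 25 < 27, search right half
lo=7, hi=7, mid=7, arr[mid]=28 -> 28 > 27, search left half
lo=7 > hi=6, target 27 not found

Binary search determines that 27 is not in the array after 4 comparisons. The search space was exhausted without finding the target.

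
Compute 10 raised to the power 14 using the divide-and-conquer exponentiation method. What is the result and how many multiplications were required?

Computing 10^14 by squaring (build up from 10^1; each line after the first costs one multiplication):

10^1 = 10
10^2 = (10^1)^2 = 10^2 = 100
10^3 = 10 * 10^2 = 10 * 100 = 1000
10^6 = (10^3)^2 = 1000^2 = 1000000
10^7 = 10 * 10^6 = 10 * 1000000 = 10000000
10^14 = (10^7)^2 = 10000000^2 = 100000000000000

Result: 100000000000000
Multiplications needed: 5 (5 lines after 10^1)

10^14 = 100000000000000. Using exponentiation by squaring, this requires 5 multiplications. The key idea: if the exponent is even, square the half-power; if odd, multiply by the base once.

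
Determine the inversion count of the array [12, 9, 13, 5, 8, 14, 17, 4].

Finding inversions in [12, 9, 13, 5, 8, 14, 17, 4]:

(0, 1): arr[0]=12 > arr[1]=9
(0, 3): arr[0]=12 > arr[3]=5
(0, 4): arr[0]=12 > arr[4]=8
(0, 7): arr[0]=12 > arr[7]=4
(1, 3): arr[1]=9 > arr[3]=5
(1, 4): arr[1]=9 > arr[4]=8
(1, 7): arr[1]=9 > arr[7]=4
(2, 3): arr[2]=13 > arr[3]=5
(2, 4): arr[2]=13 > arr[4]=8
(2, 7): arr[2]=13 > arr[7]=4
(3, 7): arr[3]=5 > arr[7]=4
(4, 7): arr[4]=8 > arr[7]=4
(5, 7): arr[5]=14 > arr[7]=4
(6, 7): arr[6]=17 > arr[7]=4

Total inversions: 14

The array has 14 inversion(s): (0,1), (0,3), (0,4), (0,7), (1,3), (1,4), (1,7), (2,3), (2,4), (2,7), (3,7), (4,7), (5,7), (6,7). Each pair (i,j) satisfies i < j and arr[i] > arr[j].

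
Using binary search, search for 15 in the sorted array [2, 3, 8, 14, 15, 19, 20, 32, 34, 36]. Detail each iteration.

Binary search for 15 in [2, 3, 8, 14, 15, 19, 20, 32, 34, 36]:

lo=0, hi=9, mid=4, arr[mid]=15 -> Found target at index 4!

Binary search finds 15 at index 4 after 1 comparisons. The search repeatedly halves the search space by comparing with the middle element.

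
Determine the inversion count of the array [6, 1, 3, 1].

Finding inversions in [6, 1, 3, 1]:

(0, 1): arr[0]=6 > arr[1]=1
(0, 2): arr[0]=6 > arr[2]=3
(0, 3): arr[0]=6 > arr[3]=1
(2, 3): arr[2]=3 > arr[3]=1

Total inversions: 4

The array has 4 inversion(s): (0,1), (0,2), (0,3), (2,3). Each pair (i,j) satisfies i < j and arr[i] > arr[j].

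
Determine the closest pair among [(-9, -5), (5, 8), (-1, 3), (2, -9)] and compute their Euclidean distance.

Computing all pairwise distances among 4 points:

d((-9, -5), (5, 8)) = 19.105
d((-9, -5), (-1, 3)) = 11.3137
d((-9, -5), (2, -9)) = 11.7047
d((5, 8), (-1, 3)) = 7.8102 <-- minimum
d((5, 8), (2, -9)) = 17.2627
d((-1, 3), (2, -9)) = 12.3693

Closest pair: (5, 8) and (-1, 3) with distance 7.8102

The closest pair is (5, 8) and (-1, 3) with Euclidean distance 7.8102. For 4 points, brute-force pairwise comparison is shown above. For large n, the divide-and-conquer algorithm (sort by x, recurse on halves, check the dividing strip) achieves O(n log n).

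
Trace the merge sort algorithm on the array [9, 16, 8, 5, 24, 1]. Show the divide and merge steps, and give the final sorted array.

Merge sort trace:

Split: [9, 16, 8, 5, 24, 1] -> [9, 16, 8] and [5, 24, 1]
  Split: [9, 16, 8] -> [9] and [16, 8]
    Split: [16, 8] -> [16] and [8]
    Merge: [16] + [8] -> [8, 16]
  Merge: [9] + [8, 16] -> [8, 9, 16]
  Split: [5, 24, 1] -> [5] and [24, 1]
    Split: [24, 1] -> [24] and [1]
    Merge: [24] + [1] -> [1, 24]
  Merge: [5] + [1, 24] -> [1, 5, 24]
Merge: [8, 9, 16] + [1, 5, 24] -> [1, 5, 8, 9, 16, 24]

Final sorted array: [1, 5, 8, 9, 16, 24]

The merge sort proceeds by recursively splitting the array and merging sorted halves.
After all merges, the sorted array is [1, 5, 8, 9, 16, 24].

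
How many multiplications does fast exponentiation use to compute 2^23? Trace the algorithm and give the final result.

Computing 2^23 by squaring (build up from 2^1; each line after the first costs one multiplication):

2^1 = 2
2^2 = (2^1)^2 = 2^2 = 4
2^4 = (2^2)^2 = 4^2 = 16
2^5 = 2 * 2^4 = 2 * 16 = 32
2^10 = (2^5)^2 = 32^2 = 1024
2^11 = 2 * 2^10 = 2 * 1024 = 2048
2^22 = (2^11)^2 = 2048^2 = 4194304
2^23 = 2 * 2^22 = 2 * 4194304 = 8388608

Result: 8388608
Multiplications needed: 7 (7 lines after 2^1)

2^23 = 8388608. Using exponentiation by squaring, this requires 7 multiplications. The key idea: if the exponent is even, square the half-power; if odd, multiply by the base once.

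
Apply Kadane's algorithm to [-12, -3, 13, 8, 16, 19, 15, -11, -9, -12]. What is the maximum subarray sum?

Using Kadane's algorithm on [-12, -3, 13, 8, 16, 19, 15, -11, -9, -12]:

Scanning through the array:
Position 1 (value -3): max_ending_here = -3, max_so_far = -3
Position 2 (value 13): max_ending_here = 13, max_so_far = 13
Position 3 (value 8): max_ending_here = 21, max_so_far = 21
Position 4 (value 16): max_ending_here = 37, max_so_far = 37
Position 5 (value 19): max_ending_here = 56, max_so_far = 56
Position 6 (value 15): max_ending_here = 71, max_so_far = 71
Position 7 (value -11): max_ending_here = 60, max_so_far = 71
Position 8 (value -9): max_ending_here = 51, max_so_far = 71
Position 9 (value -12): max_ending_here = 39, max_so_far = 71

Maximum subarray: [13, 8, 16, 19, 15]
Maximum sum: 71

The maximum subarray is [13, 8, 16, 19, 15] with sum 71. This subarray runs from index 2 to index 6.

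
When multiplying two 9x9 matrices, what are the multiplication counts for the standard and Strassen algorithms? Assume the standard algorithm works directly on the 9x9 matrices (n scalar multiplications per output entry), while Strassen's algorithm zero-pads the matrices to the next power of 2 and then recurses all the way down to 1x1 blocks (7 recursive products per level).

Matrix multiplication for 9x9 matrices:

Strassen's algorithm requires power-of-2 dimensions. Pad 9x9 to 16x16 (next power of 2).

Standard algorithm: 9^3 = 729 multiplications
Strassen's algorithm: 7^(log2(16)) = 7^4 = 2401 multiplications
Difference: 729 - 2401 = -1672 (Strassen uses MORE here due to padding overhead — for small or just-over-power-of-2 n, padding can outweigh the per-level savings)

Standard: 729 multiplications (9^3). Strassen: 2401 multiplications (7^4, after padding to 16x16). Strassen reduces 8 recursive multiplications to 7 at each level.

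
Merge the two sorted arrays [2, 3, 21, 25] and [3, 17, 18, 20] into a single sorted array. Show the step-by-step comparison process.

Merging process:

Compare 2 vs 3: take 2 from left. Merged: [2]
Compare 3 vs 3: take 3 from left. Merged: [2, 3]
Compare 21 vs 3: take 3 from right. Merged: [2, 3, 3]
Compare 21 vs 17: take 17 from right. Merged: [2, 3, 3, 17]
Compare 21 vs 18: take 18 from right. Merged: [2, 3, 3, 17, 18]
Compare 21 vs 20: take 20 from right. Merged: [2, 3, 3, 17, 18, 20]
Append remaining from left: [21, 25]. Merged: [2, 3, 3, 17, 18, 20, 21, 25]

Final merged array: [2, 3, 3, 17, 18, 20, 21, 25]
Total comparisons: 6

The merged array is [2, 3, 3, 17, 18, 20, 21, 25], requiring 6 comparisons. The merge step runs in O(n) time where n is the total number of elements.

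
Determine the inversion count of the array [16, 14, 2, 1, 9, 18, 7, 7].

Finding inversions in [16, 14, 2, 1, 9, 18, 7, 7]:

(0, 1): arr[0]=16 > arr[1]=14
(0, 2): arr[0]=16 > arr[2]=2
(0, 3): arr[0]=16 > arr[3]=1
(0, 4): arr[0]=16 > arr[4]=9
(0, 6): arr[0]=16 > arr[6]=7
(0, 7): arr[0]=16 > arr[7]=7
(1, 2): arr[1]=14 > arr[2]=2
(1, 3): arr[1]=14 > arr[3]=1
(1, 4): arr[1]=14 > arr[4]=9
(1, 6): arr[1]=14 > arr[6]=7
(1, 7): arr[1]=14 > arr[7]=7
(2, 3): arr[2]=2 > arr[3]=1
(4, 6): arr[4]=9 > arr[6]=7
(4, 7): arr[4]=9 > arr[7]=7
(5, 6): arr[5]=18 > arr[6]=7
(5, 7): arr[5]=18 > arr[7]=7

Total inversions: 16

The array has 16 inversion(s): (0,1), (0,2), (0,3), (0,4), (0,6), (0,7), (1,2), (1,3), (1,4), (1,6), (1,7), (2,3), (4,6), (4,7), (5,6), (5,7). Each pair (i,j) satisfies i < j and arr[i] > arr[j].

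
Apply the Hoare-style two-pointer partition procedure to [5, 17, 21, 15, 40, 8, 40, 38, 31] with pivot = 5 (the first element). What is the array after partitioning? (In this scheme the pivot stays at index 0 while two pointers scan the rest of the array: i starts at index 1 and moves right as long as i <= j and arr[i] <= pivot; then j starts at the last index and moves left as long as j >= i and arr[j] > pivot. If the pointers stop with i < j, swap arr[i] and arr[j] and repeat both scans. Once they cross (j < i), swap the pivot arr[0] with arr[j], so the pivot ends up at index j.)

Hoare-style two-pointer partition with pivot = 5:

Initial array: [5, 17, 21, 15, 40, 8, 40, 38, 31]

Pointers start at i = 1, j = 8.
i ends at 1, j ends at 0: the pointers have crossed (j < i), so scanning stops.

j = 0, so swapping arr[0] with arr[j] leaves the pivot at position 0: [5, 17, 21, 15, 40, 8, 40, 38, 31]
Pivot position: 0

After partitioning with pivot 5, the array becomes [5, 17, 21, 15, 40, 8, 40, 38, 31]. The pivot is placed at index 0. All elements to the left of the pivot are <= 5, and all elements to the right are > 5.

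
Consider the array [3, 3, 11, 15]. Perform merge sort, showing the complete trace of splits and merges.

Merge sort trace:

Split: [3, 3, 11, 15] -> [3, 3] and [11, 15]
  Split: [3, 3] -> [3] and [3]
  Merge: [3] + [3] -> [3, 3]
  Split: [11, 15] -> [11] and [15]
  Merge: [11] + [15] -> [11, 15]
Merge: [3, 3] + [11, 15] -> [3, 3, 11, 15]

Final sorted array: [3, 3, 11, 15]

The merge sort proceeds by recursively splitting the array and merging sorted halves.
After all merges, the sorted array is [3, 3, 11, 15].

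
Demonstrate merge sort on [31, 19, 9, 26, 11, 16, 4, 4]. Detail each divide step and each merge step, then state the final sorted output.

Merge sort trace:

Split: [31, 19, 9, 26, 11, 16, 4, 4] -> [31, 19, 9, 26] and [11, 16, 4, 4]
  Split: [31, 19, 9, 26] -> [31, 19] and [9, 26]
    Split: [31, 19] -> [31] and [19]
    Merge: [31] + [19] -> [19, 31]
    Split: [9, 26] -> [9] and [26]
    Merge: [9] + [26] -> [9, 26]
  Merge: [19, 31] + [9, 26] -> [9, 19, 26, 31]
  Split: [11, 16, 4, 4] -> [11, 16] and [4, 4]
    Split: [11, 16] -> [11] and [16]
    Merge: [11] + [16] -> [11, 16]
    Split: [4, 4] -> [4] and [4]
    Merge: [4] + [4] -> [4, 4]
  Merge: [11, 16] + [4, 4] -> [4, 4, 11, 16]
Merge: [9, 19, 26, 31] + [4, 4, 11, 16] -> [4, 4, 9, 11, 16, 19, 26, 31]

Final sorted array: [4, 4, 9, 11, 16, 19, 26, 31]

The merge sort proceeds by recursively splitting the array and merging sorted halves.
After all merges, the sorted array is [4, 4, 9, 11, 16, 19, 26, 31].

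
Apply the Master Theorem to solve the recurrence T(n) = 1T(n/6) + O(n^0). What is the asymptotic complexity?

Master Theorem for T(n) = 1T(n/6) + O(n^0):

a = 1, b = 6, c = 0
log_b(a) = log_6(1) = 0.0000

Case 2: c = 0 = log_6(1) = 0.0000
T(n) = O(n^0 log n) = O(log n)

For T(n) = 1T(n/6) + O(n^0): log_6(1) = 0.0000. This is Case 2 of the Master Theorem (c = log_b(a), equal work at all levels), giving O(log n).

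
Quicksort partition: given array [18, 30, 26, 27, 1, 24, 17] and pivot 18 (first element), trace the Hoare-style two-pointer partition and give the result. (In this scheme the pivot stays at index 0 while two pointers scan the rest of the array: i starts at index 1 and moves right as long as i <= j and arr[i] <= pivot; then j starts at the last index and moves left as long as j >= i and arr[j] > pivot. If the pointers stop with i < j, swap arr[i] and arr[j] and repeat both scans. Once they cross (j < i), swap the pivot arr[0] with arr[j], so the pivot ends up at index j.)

Hoare-style two-pointer partition with pivot = 18:

Initial array: [18, 30, 26, 27, 1, 24, 17]

Pointers start at i = 1, j = 6.
i stops at index 1 (arr[1]=30 > 18), j stops at index 6 (arr[6]=17 <= 18): swap arr[1] and arr[6], array becomes [18, 17, 26, 27, 1, 24, 30]
i stops at index 2 (arr[2]=26 > 18), j stops at index 4 (arr[4]=1 <= 18): swap arr[2] and arr[4], array becomes [18, 17, 1, 27, 26, 24, 30]
i ends at 3, j ends at 2: the pointers have crossed (j < i), so scanning stops.

Swap pivot arr[0] with arr[2] to place pivot at position 2: [1, 17, 18, 27, 26, 24, 30]
Pivot position: 2

After partitioning with pivot 18, the array becomes [1, 17, 18, 27, 26, 24, 30]. The pivot is placed at index 2. All elements to the left of the pivot are <= 18, and all elements to the right are > 18.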